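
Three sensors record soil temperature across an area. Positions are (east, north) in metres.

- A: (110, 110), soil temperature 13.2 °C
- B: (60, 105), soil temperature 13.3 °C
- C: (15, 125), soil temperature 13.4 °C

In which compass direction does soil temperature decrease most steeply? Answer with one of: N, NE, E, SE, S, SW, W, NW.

E

Differences from A: to B (Δx, Δy, Δh) = (-50, -5, +0.1); to C = (-95, 15, +0.2).
Determinant of the coordinate differences = (-50)·15 − (-95)·(-5) = -1225.
∂T/∂x = [(+0.1)·15 − (+0.2)·(-5)] / -1225 = -0.002041
∂T/∂y = [(-50)·(+0.2) − (-95)·(+0.1)] / -1225 = +0.0004082
Steepest decrease is along −∇f = (+0.002041 E, -0.0004082 N) → east.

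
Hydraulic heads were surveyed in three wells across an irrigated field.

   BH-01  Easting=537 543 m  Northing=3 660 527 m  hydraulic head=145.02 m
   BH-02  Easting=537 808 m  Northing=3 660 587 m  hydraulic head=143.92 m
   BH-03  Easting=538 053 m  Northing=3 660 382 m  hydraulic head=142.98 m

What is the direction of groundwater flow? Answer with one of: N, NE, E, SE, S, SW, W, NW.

E

With h = a·x + b·y + c and BH-01 as origin, the differences give:
  265·a + 60·b = -1.10
  510·a + (-145)·b = -2.04
Eliminate b (×(-145) and ×60, subtract): -69025·a = 281.900 → a = ∂h/∂x = -0.004084
Back-substitute: b = ∂h/∂y = -0.0002955.
Flow = −∇h = (+0.004084 east, +0.0002955 north), which points east.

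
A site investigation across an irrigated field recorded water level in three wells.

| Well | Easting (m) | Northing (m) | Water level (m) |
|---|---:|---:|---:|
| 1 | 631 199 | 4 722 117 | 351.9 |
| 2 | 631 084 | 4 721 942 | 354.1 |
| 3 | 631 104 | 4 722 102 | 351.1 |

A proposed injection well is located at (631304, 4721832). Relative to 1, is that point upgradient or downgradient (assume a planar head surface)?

upgradient

Taking 1 as reference: 2−1 = (-115, -175, +2.2); 3−1 = (-95, -15, -0.8).
Determinant of the coordinate differences = (-115)·(-15) − (-95)·(-175) = -14900.
∂h/∂x = [(+2.2)·(-15) − (-0.8)·(-175)] / -14900 = +0.01161
∂h/∂y = [(-115)·(-0.8) − (-95)·(+2.2)] / -14900 = -0.02020
Head at (631304, 4721832) = 351.9 + (+0.01161)·(105) + (-0.02020)·(-285) = 358.88 m.
That is higher than the 351.9 m at 1, so the point is upgradient.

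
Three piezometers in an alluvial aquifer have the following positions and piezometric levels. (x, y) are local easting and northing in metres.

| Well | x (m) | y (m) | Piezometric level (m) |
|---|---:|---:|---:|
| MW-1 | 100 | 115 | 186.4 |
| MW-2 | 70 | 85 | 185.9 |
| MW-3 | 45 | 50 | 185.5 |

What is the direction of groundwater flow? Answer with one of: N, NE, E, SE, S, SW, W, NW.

With h = a·x + b·y + c and MW-1 as origin, the differences give:
  (-30)·a + (-30)·b = -0.5
  (-55)·a + (-65)·b = -0.9
Eliminate b (×(-65) and ×(-30), subtract): 300·a = 5.50 → a = ∂h/∂x = +0.01833
Back-substitute: b = ∂h/∂y = -0.001667.
Flow = −∇h = (-0.01833 east, +0.001667 north), which points west.

W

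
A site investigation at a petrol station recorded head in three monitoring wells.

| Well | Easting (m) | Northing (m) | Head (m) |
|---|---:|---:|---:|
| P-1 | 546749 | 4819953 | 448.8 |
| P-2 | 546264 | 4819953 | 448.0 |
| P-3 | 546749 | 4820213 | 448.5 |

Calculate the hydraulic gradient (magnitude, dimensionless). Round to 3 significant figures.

∂h/∂x = (448.0 − 448.8) / (546264 − 546749) = +0.001649
∂h/∂y = (448.5 − 448.8) / (4820213 − 4819953) = -0.001154
|∇h| = √(0.001649² + -0.001154²) = 0.002013

0.00201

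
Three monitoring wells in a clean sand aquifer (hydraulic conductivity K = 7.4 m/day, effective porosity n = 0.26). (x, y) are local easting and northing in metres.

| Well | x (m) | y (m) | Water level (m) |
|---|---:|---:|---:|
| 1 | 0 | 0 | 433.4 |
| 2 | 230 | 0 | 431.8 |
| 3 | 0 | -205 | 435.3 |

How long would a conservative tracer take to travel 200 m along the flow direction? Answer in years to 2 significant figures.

∂h/∂x = (431.8 − 433.4) / (230 − 0) = -0.006957
∂h/∂y = (435.3 − 433.4) / (-205 − 0) = -0.009268
|∇h| = √(-0.006957² + -0.009268²) = 0.01159
Seepage velocity v = K·i/n = 7.4 × 0.01159 / 0.26 = 0.3299 m/day.
t = 200 / 0.3299 = 606.2 days = 1.66 years.

1.7 years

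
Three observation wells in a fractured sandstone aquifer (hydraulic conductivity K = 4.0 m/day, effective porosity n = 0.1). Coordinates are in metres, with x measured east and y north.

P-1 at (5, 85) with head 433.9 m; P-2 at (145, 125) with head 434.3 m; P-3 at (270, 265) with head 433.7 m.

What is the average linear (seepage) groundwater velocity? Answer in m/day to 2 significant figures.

With h = a·x + b·y + c and P-1 as origin, the differences give:
  140·a + 40·b = +0.4
  265·a + 180·b = -0.2
Eliminate b (×180 and ×40, subtract): 14600·a = 80.00 → a = ∂h/∂x = +0.005479
Back-substitute: b = ∂h/∂y = -0.009178.
|∇h| = √(0.005479² + -0.009178²) = 0.01069
Seepage velocity v = K·i/n = 4.0 × 0.01069 / 0.1 = 0.4276 m/day.

0.43 m/day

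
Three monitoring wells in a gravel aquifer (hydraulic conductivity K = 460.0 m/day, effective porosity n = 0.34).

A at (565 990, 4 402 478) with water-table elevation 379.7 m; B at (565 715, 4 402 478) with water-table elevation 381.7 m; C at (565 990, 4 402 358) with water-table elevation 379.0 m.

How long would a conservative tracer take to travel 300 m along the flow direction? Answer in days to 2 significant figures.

∂h/∂x = (381.7 − 379.7) / (565715 − 565990) = -0.007273
∂h/∂y = (379.0 − 379.7) / (4402358 − 4402478) = +0.005833
|∇h| = √(-0.007273² + 0.005833²) = 0.009323
Seepage velocity v = K·i/n = 460.0 × 0.009323 / 0.34 = 12.61 m/day.
t = 300 / 12.61 = 23.79 days.

24 days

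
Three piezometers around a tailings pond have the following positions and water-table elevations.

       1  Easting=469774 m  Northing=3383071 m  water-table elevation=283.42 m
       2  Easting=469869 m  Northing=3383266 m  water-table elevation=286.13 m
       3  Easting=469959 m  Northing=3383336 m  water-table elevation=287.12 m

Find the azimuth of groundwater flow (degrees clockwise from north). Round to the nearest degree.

Three-point gradient (reference 1): Δ to 2 = (95, 195, +2.71), Δ to 3 = (185, 265, +3.70).
∂h/∂x = +0.0003073, ∂h/∂y = +0.01375 (det = -10900).
Flow direction (−∇h) has components (-0.0003073 E, -0.01375 N).
Azimuth = atan2(E, N) = atan2(-0.0003073, -0.01375) = 181.3° ≈ 181°.

181°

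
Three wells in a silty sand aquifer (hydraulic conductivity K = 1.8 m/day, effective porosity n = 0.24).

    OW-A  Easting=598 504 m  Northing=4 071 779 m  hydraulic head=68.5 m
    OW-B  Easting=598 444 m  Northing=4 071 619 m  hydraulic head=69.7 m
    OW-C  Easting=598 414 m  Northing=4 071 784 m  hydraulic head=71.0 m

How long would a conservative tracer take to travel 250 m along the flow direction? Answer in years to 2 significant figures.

3.3 years

Taking OW-A as reference: OW-B−OW-A = (-60, -160, +1.2); OW-C−OW-A = (-90, 5, +2.5).
Determinant of the coordinate differences = (-60)·5 − (-90)·(-160) = -14700.
∂h/∂x = [(+1.2)·5 − (+2.5)·(-160)] / -14700 = -0.02762
∂h/∂y = [(-60)·(+2.5) − (-90)·(+1.2)] / -14700 = +0.002857
|∇h| = √(-0.02762² + 0.002857²) = 0.02777
Seepage velocity v = K·i/n = 1.8 × 0.02777 / 0.24 = 0.2083 m/day.
t = 250 / 0.2083 = 1200 days = 3.29 years.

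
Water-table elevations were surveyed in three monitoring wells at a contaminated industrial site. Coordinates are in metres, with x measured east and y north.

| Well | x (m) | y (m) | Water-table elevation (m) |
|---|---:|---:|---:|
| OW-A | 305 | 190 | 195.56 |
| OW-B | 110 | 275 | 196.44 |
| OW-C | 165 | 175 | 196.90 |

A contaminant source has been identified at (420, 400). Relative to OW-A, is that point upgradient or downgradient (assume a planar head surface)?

downgradient

Differences from OW-A: to OW-B (Δx, Δy, Δh) = (-195, 85, +0.88); to OW-C = (-140, -15, +1.34).
Solve a·Δx + b·Δy = Δh: det = (-195)·(-15) − (-140)·85 = 14825.
∂h/∂x = [(+0.88)·(-15) − (+1.34)·85] / 14825 = -0.008573
∂h/∂y = [(-195)·(+1.34) − (-140)·(+0.88)] / 14825 = -0.009315
Head at (420, 400) = 195.56 + (-0.008573)·(115) + (-0.009315)·(210) = 192.62 m.
That is lower than the 195.56 m at OW-A, so the point is downgradient.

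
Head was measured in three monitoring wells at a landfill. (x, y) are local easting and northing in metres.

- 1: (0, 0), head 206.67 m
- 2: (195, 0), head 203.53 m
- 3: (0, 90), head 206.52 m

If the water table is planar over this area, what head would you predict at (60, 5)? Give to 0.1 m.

205.7 m

∂h/∂x = (203.53 − 206.67) / (195 − 0) = -0.01610
∂h/∂y = (206.52 − 206.67) / (90 − 0) = -0.001667
h(60, 5) = 206.67 + (-0.01610)·(60) + (-0.001667)·(5) = 206.67 -0.966 -0.008 = 205.696 m.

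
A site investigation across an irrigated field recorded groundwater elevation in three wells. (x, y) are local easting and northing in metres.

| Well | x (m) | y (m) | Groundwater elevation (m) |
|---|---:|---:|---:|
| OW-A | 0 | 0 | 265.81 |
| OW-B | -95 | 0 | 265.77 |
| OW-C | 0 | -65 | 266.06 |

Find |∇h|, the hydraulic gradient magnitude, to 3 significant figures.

∂h/∂x = (265.77 − 265.81) / (-95 − 0) = +0.0004211
∂h/∂y = (266.06 − 265.81) / (-65 − 0) = -0.003846
|∇h| = √(0.0004211² + -0.003846²) = 0.003869

0.00387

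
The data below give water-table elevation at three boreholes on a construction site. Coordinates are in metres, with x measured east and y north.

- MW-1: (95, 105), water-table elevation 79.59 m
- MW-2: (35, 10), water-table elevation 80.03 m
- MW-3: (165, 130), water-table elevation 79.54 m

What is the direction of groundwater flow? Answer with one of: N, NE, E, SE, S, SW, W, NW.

N

Taking MW-1 as reference: MW-2−MW-1 = (-60, -95, +0.44); MW-3−MW-1 = (70, 25, -0.05).
Determinant of the coordinate differences = (-60)·25 − 70·(-95) = 5150.
∂h/∂x = [(+0.44)·25 − (-0.05)·(-95)] / 5150 = +0.001214
∂h/∂y = [(-60)·(-0.05) − 70·(+0.44)] / 5150 = -0.005398
Flow = −∇h = (-0.001214 east, +0.005398 north), which points north.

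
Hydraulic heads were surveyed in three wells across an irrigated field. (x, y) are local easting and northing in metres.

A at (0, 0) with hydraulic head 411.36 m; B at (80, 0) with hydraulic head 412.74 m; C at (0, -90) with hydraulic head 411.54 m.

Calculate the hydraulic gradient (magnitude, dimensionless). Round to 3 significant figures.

0.0174

∂h/∂x = (412.74 − 411.36) / (80 − 0) = +0.01725
∂h/∂y = (411.54 − 411.36) / (-90 − 0) = -0.002000
|∇h| = √(0.01725² + -0.002000²) = 0.01737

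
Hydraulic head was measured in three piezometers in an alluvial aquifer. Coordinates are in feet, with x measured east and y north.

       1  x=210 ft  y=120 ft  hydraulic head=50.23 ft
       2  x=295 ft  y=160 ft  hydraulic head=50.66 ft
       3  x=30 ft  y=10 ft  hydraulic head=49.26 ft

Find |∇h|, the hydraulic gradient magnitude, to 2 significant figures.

With h = a·x + b·y + c and 1 as origin, the differences give:
  85·a + 40·b = +0.43
  (-180)·a + (-110)·b = -0.97
Eliminate b (×(-110) and ×40, subtract): -2150·a = -8.500 → a = ∂h/∂x = +0.003953
Back-substitute: b = ∂h/∂y = +0.002349.
|∇h| = √(0.003953² + 0.002349²) = 0.004598

0.0046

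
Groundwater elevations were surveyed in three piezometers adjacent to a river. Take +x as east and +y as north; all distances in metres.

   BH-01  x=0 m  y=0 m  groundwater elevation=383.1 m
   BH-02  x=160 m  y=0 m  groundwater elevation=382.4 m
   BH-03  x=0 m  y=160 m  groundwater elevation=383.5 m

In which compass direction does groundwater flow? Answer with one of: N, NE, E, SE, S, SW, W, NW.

SE

∂h/∂x = (382.4 − 383.1) / (160 − 0) = -0.004375
∂h/∂y = (383.5 − 383.1) / (160 − 0) = +0.002500
Flow = −∇h = (+0.004375 east, -0.002500 north), which points southeast.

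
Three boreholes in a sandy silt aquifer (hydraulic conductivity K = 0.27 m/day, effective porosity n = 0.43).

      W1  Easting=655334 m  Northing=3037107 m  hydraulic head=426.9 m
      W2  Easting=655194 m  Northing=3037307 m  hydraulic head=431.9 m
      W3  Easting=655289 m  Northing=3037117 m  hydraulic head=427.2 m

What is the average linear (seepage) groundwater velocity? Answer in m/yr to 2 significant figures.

5.5 m/yr

With h = a·x + b·y + c and W1 as origin, the differences give:
  (-140)·a + 200·b = +5.0
  (-45)·a + 10·b = +0.3
Eliminate b (×10 and ×200, subtract): 7600·a = -10.00 → a = ∂h/∂x = -0.001316
Back-substitute: b = ∂h/∂y = +0.02408.
|∇h| = √(-0.001316² + 0.02408²) = 0.02412
Seepage velocity v = K·i/n = 0.27 × 0.02412 / 0.43 = 0.01515 m/day = 5.534 m/yr.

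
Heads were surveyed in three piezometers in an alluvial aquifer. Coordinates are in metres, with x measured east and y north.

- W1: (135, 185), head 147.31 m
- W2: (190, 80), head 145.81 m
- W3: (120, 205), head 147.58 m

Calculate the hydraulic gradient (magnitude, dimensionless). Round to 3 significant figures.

Taking W1 as reference: W2−W1 = (55, -105, -1.50); W3−W1 = (-15, 20, +0.27).
Determinant of the coordinate differences = 55·20 − (-15)·(-105) = -475.
∂h/∂x = [(-1.50)·20 − (+0.27)·(-105)] / -475 = +0.003474
∂h/∂y = [55·(+0.27) − (-15)·(-1.50)] / -475 = +0.01611
|∇h| = √(0.003474² + 0.01611²) = 0.01648

0.0165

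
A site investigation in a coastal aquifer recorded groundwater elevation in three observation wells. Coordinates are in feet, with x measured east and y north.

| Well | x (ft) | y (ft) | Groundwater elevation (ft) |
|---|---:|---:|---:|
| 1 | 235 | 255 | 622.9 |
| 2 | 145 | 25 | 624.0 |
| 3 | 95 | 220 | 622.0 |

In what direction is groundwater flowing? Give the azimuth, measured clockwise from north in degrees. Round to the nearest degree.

314°

Taking 1 as reference: 2−1 = (-90, -230, +1.1); 3−1 = (-140, -35, -0.9).
Determinant of the coordinate differences = (-90)·(-35) − (-140)·(-230) = -29050.
∂h/∂x = [(+1.1)·(-35) − (-0.9)·(-230)] / -29050 = +0.008451
∂h/∂y = [(-90)·(-0.9) − (-140)·(+1.1)] / -29050 = -0.008090
Flow direction (−∇h) has components (-0.008451 E, +0.008090 N).
Azimuth = atan2(E, N) = atan2(-0.008451, +0.008090) = 313.7° ≈ 314°.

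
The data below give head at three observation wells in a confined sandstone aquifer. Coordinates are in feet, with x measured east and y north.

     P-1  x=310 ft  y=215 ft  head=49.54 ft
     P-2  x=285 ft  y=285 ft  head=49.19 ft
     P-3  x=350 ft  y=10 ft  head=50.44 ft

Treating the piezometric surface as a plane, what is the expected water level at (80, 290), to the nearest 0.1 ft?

48.4 ft

Taking P-1 as reference: P-2−P-1 = (-25, 70, -0.35); P-3−P-1 = (40, -205, +0.90).
Solve a·Δx + b·Δy = Δh: det = (-25)·(-205) − 40·70 = 2325.
∂h/∂x = [(-0.35)·(-205) − (+0.90)·70] / 2325 = +0.003763
∂h/∂y = [(-25)·(+0.90) − 40·(-0.35)] / 2325 = -0.003656
h(80, 290) = 49.54 + (+0.003763)·(-230) + (-0.003656)·(75) = 49.54 -0.866 -0.274 = 48.400 ft.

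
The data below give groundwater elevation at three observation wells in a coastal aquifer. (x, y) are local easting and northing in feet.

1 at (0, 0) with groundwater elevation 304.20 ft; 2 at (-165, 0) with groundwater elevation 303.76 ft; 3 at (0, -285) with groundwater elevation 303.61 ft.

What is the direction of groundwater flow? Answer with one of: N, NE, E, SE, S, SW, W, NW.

∂h/∂x = (303.76 − 304.20) / (-165 − 0) = +0.002667
∂h/∂y = (303.61 − 304.20) / (-285 − 0) = +0.002070
Flow = −∇h = (-0.002667 east, -0.002070 north), which points southwest.

SW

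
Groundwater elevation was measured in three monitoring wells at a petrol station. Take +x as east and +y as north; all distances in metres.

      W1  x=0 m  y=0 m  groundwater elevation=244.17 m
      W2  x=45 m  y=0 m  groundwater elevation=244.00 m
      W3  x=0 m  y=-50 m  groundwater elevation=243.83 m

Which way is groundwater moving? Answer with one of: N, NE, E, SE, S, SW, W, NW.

SE

∂h/∂x = (244.00 − 244.17) / (45 − 0) = -0.003778
∂h/∂y = (243.83 − 244.17) / (-50 − 0) = +0.006800
Flow = −∇h = (+0.003778 east, -0.006800 north), which points southeast.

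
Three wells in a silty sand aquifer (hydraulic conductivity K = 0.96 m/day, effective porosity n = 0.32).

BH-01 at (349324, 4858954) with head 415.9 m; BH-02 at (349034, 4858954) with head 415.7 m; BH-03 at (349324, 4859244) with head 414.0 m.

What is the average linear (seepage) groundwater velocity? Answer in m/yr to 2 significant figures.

∂h/∂x = (415.7 − 415.9) / (349034 − 349324) = +0.0006897
∂h/∂y = (414.0 − 415.9) / (4859244 − 4858954) = -0.006552
|∇h| = √(0.0006897² + -0.006552²) = 0.006588
Seepage velocity v = K·i/n = 0.96 × 0.006588 / 0.32 = 0.01976 m/day = 7.217 m/yr.

7.2 m/yr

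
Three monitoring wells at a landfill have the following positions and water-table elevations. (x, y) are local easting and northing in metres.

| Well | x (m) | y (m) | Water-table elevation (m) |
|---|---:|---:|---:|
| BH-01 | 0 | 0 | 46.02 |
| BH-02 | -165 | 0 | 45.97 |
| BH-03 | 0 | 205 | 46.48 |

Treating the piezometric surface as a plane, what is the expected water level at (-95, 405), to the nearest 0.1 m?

46.9 m

∂h/∂x = (45.97 − 46.02) / (-165 − 0) = +0.0003030
∂h/∂y = (46.48 − 46.02) / (205 − 0) = +0.002244
h(-95, 405) = 46.02 + (+0.0003030)·(-95) + (+0.002244)·(405) = 46.02 -0.029 +0.909 = 46.900 m.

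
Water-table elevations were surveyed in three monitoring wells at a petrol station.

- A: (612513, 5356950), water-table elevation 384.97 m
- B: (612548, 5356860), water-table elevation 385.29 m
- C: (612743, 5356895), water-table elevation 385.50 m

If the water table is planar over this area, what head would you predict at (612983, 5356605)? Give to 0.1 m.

386.7 m

Taking A as reference: B−A = (35, -90, +0.32); C−A = (230, -55, +0.53).
Determinant of the coordinate differences = 35·(-55) − 230·(-90) = 18775.
∂h/∂x = [(+0.32)·(-55) − (+0.53)·(-90)] / 18775 = +0.001603
∂h/∂y = [35·(+0.53) − 230·(+0.32)] / 18775 = -0.002932
h(612983, 5356605) = 384.97 + (+0.001603)·(470) + (-0.002932)·(-345) = 384.97 +0.754 +1.012 = 386.735 m.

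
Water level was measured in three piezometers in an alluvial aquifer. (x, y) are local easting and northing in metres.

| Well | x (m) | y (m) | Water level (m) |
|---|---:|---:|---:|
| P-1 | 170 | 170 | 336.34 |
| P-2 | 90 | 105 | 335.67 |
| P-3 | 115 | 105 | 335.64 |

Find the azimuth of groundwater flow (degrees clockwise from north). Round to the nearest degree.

174°

Taking P-1 as reference: P-2−P-1 = (-80, -65, -0.67); P-3−P-1 = (-55, -65, -0.70).
Determinant of the coordinate differences = (-80)·(-65) − (-55)·(-65) = 1625.
∂h/∂x = [(-0.67)·(-65) − (-0.70)·(-65)] / 1625 = -0.001200
∂h/∂y = [(-80)·(-0.70) − (-55)·(-0.67)] / 1625 = +0.01178
Flow direction (−∇h) has components (+0.001200 E, -0.01178 N).
Azimuth = atan2(E, N) = atan2(+0.001200, -0.01178) = 174.2° ≈ 174°.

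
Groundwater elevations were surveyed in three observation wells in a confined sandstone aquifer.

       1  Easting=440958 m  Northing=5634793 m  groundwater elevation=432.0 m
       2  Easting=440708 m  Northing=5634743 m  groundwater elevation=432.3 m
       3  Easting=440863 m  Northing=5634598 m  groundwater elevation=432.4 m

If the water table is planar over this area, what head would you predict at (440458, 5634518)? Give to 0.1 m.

432.9 m

Three-point gradient (reference 1): Δ to 2 = (-250, -50, +0.3), Δ to 3 = (-95, -195, +0.4).
∂h/∂x = -0.0008750, ∂h/∂y = -0.001625 (det = 44000).
h(440458, 5634518) = 432.0 + (-0.0008750)·(-500) + (-0.001625)·(-275) = 432.0 +0.438 +0.447 = 432.884 m.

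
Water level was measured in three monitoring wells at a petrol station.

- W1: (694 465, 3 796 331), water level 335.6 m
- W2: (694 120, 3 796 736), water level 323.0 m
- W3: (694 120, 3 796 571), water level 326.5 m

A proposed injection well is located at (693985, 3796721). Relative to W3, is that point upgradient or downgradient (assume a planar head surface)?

downgradient

Taking W1 as reference: W2−W1 = (-345, 405, -12.6); W3−W1 = (-345, 240, -9.1).
Solve a·Δx + b·Δy = Δh: det = (-345)·240 − (-345)·405 = 56925.
∂h/∂x = [(-12.6)·240 − (-9.1)·405] / 56925 = +0.01162
∂h/∂y = [(-345)·(-9.1) − (-345)·(-12.6)] / 56925 = -0.02121
Head at (693985, 3796721) = 335.6 + (+0.01162)·(-480) + (-0.02121)·(390) = 321.75 m.
That is lower than the 326.5 m at W3, so the point is downgradient.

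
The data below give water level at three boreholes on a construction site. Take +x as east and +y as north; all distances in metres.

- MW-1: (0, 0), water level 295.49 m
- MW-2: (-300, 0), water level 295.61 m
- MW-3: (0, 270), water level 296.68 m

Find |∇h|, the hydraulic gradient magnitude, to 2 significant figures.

∂h/∂x = (295.61 − 295.49) / (-300 − 0) = -0.0004000
∂h/∂y = (296.68 − 295.49) / (270 − 0) = +0.004407
|∇h| = √(-0.0004000² + 0.004407²) = 0.004425

0.0044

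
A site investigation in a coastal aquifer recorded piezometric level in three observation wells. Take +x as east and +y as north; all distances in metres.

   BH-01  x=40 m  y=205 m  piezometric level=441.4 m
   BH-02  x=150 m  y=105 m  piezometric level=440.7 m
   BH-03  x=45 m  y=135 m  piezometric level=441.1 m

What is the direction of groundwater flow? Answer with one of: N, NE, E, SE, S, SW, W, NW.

SE

Differences from BH-01: to BH-02 (Δx, Δy, Δh) = (110, -100, -0.7); to BH-03 = (5, -70, -0.3).
Solve a·Δx + b·Δy = Δh: det = 110·(-70) − 5·(-100) = -7200.
∂h/∂x = [(-0.7)·(-70) − (-0.3)·(-100)] / -7200 = -0.002639
∂h/∂y = [110·(-0.3) − 5·(-0.7)] / -7200 = +0.004097
Flow = −∇h = (+0.002639 east, -0.004097 north), which points southeast.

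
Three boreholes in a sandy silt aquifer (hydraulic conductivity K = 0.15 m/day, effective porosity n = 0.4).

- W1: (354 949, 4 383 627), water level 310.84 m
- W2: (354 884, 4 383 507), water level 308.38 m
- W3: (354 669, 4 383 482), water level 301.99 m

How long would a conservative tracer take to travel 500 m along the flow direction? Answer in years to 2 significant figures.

Three-point gradient (reference W1): Δ to W2 = (-65, -120, -2.46), Δ to W3 = (-280, -145, -8.85).
∂h/∂x = +0.02917, ∂h/∂y = +0.004697 (det = -24175).
|∇h| = √(0.02917² + 0.004697²) = 0.02955
Seepage velocity v = K·i/n = 0.15 × 0.02955 / 0.4 = 0.01108 m/day.
t = 500 / 0.01108 = 4.513e+04 days = 124 years.

120 years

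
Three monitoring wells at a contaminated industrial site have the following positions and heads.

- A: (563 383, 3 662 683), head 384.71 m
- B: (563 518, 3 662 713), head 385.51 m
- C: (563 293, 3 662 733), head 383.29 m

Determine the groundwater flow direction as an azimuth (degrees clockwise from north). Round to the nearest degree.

Differences from A: to B (Δx, Δy, Δh) = (135, 30, +0.80); to C = (-90, 50, -1.42).
Solve a·Δx + b·Δy = Δh: det = 135·50 − (-90)·30 = 9450.
∂h/∂x = [(+0.80)·50 − (-1.42)·30] / 9450 = +0.008741
∂h/∂y = [135·(-1.42) − (-90)·(+0.80)] / 9450 = -0.01267
Flow direction (−∇h) has components (-0.008741 E, +0.01267 N).
Azimuth = atan2(E, N) = atan2(-0.008741, +0.01267) = 325.4° ≈ 325°.

325°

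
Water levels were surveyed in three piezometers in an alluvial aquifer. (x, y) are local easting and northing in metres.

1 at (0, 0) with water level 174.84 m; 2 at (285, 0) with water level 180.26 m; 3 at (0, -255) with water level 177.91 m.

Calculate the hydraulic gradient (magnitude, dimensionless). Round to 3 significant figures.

∂h/∂x = (180.26 − 174.84) / (285 − 0) = +0.01902
∂h/∂y = (177.91 − 174.84) / (-255 − 0) = -0.01204
|∇h| = √(0.01902² + -0.01204²) = 0.02251

0.0225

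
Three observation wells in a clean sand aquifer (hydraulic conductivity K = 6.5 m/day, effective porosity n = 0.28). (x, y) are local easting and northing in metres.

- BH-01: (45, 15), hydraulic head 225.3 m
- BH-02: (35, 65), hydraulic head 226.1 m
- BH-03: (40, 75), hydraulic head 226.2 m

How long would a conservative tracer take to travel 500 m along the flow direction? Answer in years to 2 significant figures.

Taking BH-01 as reference: BH-02−BH-01 = (-10, 50, +0.8); BH-03−BH-01 = (-5, 60, +0.9).
Solve a·Δx + b·Δy = Δh: det = (-10)·60 − (-5)·50 = -350.
∂h/∂x = [(+0.8)·60 − (+0.9)·50] / -350 = -0.008571
∂h/∂y = [(-10)·(+0.9) − (-5)·(+0.8)] / -350 = +0.01429
|∇h| = √(-0.008571² + 0.01429²) = 0.01666
Seepage velocity v = K·i/n = 6.5 × 0.01666 / 0.28 = 0.3867 m/day.
t = 500 / 0.3867 = 1293 days = 3.54 years.

3.5 years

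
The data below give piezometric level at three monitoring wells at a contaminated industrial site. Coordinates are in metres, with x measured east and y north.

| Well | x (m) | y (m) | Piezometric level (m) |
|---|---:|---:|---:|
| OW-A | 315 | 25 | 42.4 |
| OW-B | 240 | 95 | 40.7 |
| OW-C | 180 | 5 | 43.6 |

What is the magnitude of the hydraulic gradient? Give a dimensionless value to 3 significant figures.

0.0295

With h = a·x + b·y + c and OW-A as origin, the differences give:
  (-75)·a + 70·b = -1.7
  (-135)·a + (-20)·b = +1.2
Eliminate b (×(-20) and ×70, subtract): 10950·a = -50.00 → a = ∂h/∂x = -0.004566
Back-substitute: b = ∂h/∂y = -0.02918.
|∇h| = √(-0.004566² + -0.02918²) = 0.02954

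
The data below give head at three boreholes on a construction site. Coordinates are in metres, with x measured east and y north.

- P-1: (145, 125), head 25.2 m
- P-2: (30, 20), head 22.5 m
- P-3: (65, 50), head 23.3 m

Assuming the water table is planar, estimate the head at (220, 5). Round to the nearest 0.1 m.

24.9 m

Differences from P-1: to P-2 (Δx, Δy, Δh) = (-115, -105, -2.7); to P-3 = (-80, -75, -1.9).
Determinant of the coordinate differences = (-115)·(-75) − (-80)·(-105) = 225.
∂h/∂x = [(-2.7)·(-75) − (-1.9)·(-105)] / 225 = +0.01333
∂h/∂y = [(-115)·(-1.9) − (-80)·(-2.7)] / 225 = +0.01111
h(220, 5) = 25.2 + (+0.01333)·(75) + (+0.01111)·(-120) = 25.2 +1.000 -1.333 = 24.867 m.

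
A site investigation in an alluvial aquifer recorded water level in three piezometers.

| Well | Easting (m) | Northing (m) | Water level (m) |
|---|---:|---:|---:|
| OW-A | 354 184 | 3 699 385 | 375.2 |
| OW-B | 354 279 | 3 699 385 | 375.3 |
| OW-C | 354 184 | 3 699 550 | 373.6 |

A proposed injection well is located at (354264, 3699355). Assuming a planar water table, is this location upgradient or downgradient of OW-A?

upgradient

∂h/∂x = (375.3 − 375.2) / (354279 − 354184) = +0.001053
∂h/∂y = (373.6 − 375.2) / (3699550 − 3699385) = -0.009697
Head at (354264, 3699355) = 375.2 + (+0.001053)·(80) + (-0.009697)·(-30) = 375.58 m.
That is higher than the 375.2 m at OW-A, so the point is upgradient.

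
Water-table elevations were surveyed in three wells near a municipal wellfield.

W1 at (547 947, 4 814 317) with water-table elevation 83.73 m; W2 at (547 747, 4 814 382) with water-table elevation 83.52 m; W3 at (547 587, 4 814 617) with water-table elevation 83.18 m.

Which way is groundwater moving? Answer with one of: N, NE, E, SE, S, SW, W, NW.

Taking W1 as reference: W2−W1 = (-200, 65, -0.21); W3−W1 = (-360, 300, -0.55).
Determinant of the coordinate differences = (-200)·300 − (-360)·65 = -36600.
∂h/∂x = [(-0.21)·300 − (-0.55)·65] / -36600 = +0.0007445
∂h/∂y = [(-200)·(-0.55) − (-360)·(-0.21)] / -36600 = -0.0009399
Flow = −∇h = (-0.0007445 east, +0.0009399 north), which points northwest.

NW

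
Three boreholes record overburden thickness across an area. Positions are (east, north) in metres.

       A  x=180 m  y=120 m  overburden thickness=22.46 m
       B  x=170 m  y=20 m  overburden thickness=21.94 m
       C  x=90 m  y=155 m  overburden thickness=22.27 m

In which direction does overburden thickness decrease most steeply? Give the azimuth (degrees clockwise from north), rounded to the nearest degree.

With d = a·x + b·y + c and A as origin, the differences give:
  (-10)·a + (-100)·b = -0.52
  (-90)·a + 35·b = -0.19
Eliminate b (×35 and ×(-100), subtract): -9350·a = -37.200 → a = ∂d/∂x = +0.003979
Back-substitute: b = ∂d/∂y = +0.004802.
Steepest decrease is along −∇f: components (-0.003979 E, -0.004802 N).
Azimuth = atan2(-0.003979, -0.004802) = 219.6° ≈ 220°.

220°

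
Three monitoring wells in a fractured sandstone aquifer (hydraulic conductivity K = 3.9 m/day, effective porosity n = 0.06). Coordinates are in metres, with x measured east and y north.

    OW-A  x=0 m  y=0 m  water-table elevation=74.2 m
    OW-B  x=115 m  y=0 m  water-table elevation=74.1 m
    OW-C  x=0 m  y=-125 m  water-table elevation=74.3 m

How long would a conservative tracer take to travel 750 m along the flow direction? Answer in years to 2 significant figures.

∂h/∂x = (74.1 − 74.2) / (115 − 0) = -0.0008696
∂h/∂y = (74.3 − 74.2) / (-125 − 0) = -0.0008000
|∇h| = √(-0.0008696² + -0.0008000²) = 0.001182
Seepage velocity v = K·i/n = 3.9 × 0.001182 / 0.06 = 0.07683 m/day.
t = 750 / 0.07683 = 9762 days = 26.7 years.

27 years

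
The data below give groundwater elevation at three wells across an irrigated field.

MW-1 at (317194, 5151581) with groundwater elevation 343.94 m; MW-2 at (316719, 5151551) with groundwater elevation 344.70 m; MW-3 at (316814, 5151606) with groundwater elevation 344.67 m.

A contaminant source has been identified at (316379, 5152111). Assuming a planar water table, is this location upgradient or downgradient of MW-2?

Differences from MW-1: to MW-2 (Δx, Δy, Δh) = (-475, -30, +0.76); to MW-3 = (-380, 25, +0.73).
Solve a·Δx + b·Δy = Δh: det = (-475)·25 − (-380)·(-30) = -23275.
∂h/∂x = [(+0.76)·25 − (+0.73)·(-30)] / -23275 = -0.001757
∂h/∂y = [(-475)·(+0.73) − (-380)·(+0.76)] / -23275 = +0.002490
Head at (316379, 5152111) = 343.94 + (-0.001757)·(-815) + (+0.002490)·(530) = 346.69 m.
That is higher than the 344.70 m at MW-2, so the point is upgradient.

upgradient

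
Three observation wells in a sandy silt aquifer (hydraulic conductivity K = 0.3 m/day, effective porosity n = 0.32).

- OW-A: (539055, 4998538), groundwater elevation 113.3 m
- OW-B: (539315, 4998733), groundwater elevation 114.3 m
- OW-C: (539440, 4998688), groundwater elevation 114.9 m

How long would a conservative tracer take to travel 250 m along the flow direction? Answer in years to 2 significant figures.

Differences from OW-A: to OW-B (Δx, Δy, Δh) = (260, 195, +1.0); to OW-C = (385, 150, +1.6).
Solve a·Δx + b·Δy = Δh: det = 260·150 − 385·195 = -36075.
∂h/∂x = [(+1.0)·150 − (+1.6)·195] / -36075 = +0.004491
∂h/∂y = [260·(+1.6) − 385·(+1.0)] / -36075 = -0.0008593
|∇h| = √(0.004491² + -0.0008593²) = 0.004572
Seepage velocity v = K·i/n = 0.3 × 0.004572 / 0.32 = 0.004286 m/day.
t = 250 / 0.004286 = 5.833e+04 days = 160 years.

160 years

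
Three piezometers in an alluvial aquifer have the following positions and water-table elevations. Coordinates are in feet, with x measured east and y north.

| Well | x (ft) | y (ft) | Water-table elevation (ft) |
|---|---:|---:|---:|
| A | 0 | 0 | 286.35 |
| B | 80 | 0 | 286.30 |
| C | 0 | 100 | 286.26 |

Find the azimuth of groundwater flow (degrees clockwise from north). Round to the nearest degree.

035°

∂h/∂x = (286.30 − 286.35) / (80 − 0) = -0.0006250
∂h/∂y = (286.26 − 286.35) / (100 − 0) = -0.0009000
Flow direction (−∇h) has components (+0.0006250 E, +0.0009000 N).
Azimuth = atan2(E, N) = atan2(+0.0006250, +0.0009000) = 34.8° ≈ 035°.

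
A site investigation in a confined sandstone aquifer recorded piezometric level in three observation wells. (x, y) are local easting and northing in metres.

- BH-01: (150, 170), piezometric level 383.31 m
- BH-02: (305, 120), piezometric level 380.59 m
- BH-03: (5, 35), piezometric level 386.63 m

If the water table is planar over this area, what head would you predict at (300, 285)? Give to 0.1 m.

380.0 m

With h = a·x + b·y + c and BH-01 as origin, the differences give:
  155·a + (-50)·b = -2.72
  (-145)·a + (-135)·b = +3.32
Eliminate b (×(-135) and ×(-50), subtract): -28175·a = 533.200 → a = ∂h/∂x = -0.01892
Back-substitute: b = ∂h/∂y = -0.004266.
h(300, 285) = 383.31 + (-0.01892)·(150) + (-0.004266)·(115) = 383.31 -2.839 -0.491 = 379.981 m.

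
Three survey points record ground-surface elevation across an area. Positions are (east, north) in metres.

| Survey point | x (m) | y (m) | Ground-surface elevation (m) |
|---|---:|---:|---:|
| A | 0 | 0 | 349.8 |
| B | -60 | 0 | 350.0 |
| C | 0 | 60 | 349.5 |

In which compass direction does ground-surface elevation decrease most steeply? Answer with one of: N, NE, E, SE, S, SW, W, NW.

∂z/∂x = (350.0 − 349.8) / (-60 − 0) = -0.003333
∂z/∂y = (349.5 − 349.8) / (60 − 0) = -0.005000
Steepest decrease is along −∇f = (+0.003333 E, +0.005000 N) → northeast.

NE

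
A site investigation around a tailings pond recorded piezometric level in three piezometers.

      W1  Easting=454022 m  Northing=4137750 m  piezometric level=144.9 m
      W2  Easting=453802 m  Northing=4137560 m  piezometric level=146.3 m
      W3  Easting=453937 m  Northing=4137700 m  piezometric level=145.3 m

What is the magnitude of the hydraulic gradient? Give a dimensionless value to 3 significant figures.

With h = a·x + b·y + c and W1 as origin, the differences give:
  (-220)·a + (-190)·b = +1.4
  (-85)·a + (-50)·b = +0.4
Eliminate b (×(-50) and ×(-190), subtract): -5150·a = 6.00 → a = ∂h/∂x = -0.001165
Back-substitute: b = ∂h/∂y = -0.006019.
|∇h| = √(-0.001165² + -0.006019²) = 0.006131

0.00613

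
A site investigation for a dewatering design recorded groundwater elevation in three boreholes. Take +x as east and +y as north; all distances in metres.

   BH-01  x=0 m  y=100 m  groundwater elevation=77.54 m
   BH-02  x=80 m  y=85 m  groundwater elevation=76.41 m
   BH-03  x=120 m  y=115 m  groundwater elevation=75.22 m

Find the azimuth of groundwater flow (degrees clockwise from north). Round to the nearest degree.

With h = a·x + b·y + c and BH-01 as origin, the differences give:
  80·a + (-15)·b = -1.13
  120·a + 15·b = -2.32
Eliminate b (×15 and ×(-15), subtract): 3000·a = -51.750 → a = ∂h/∂x = -0.01725
Back-substitute: b = ∂h/∂y = -0.01667.
Flow direction (−∇h) has components (+0.01725 E, +0.01667 N).
Azimuth = atan2(E, N) = atan2(+0.01725, +0.01667) = 46.0° ≈ 046°.

046°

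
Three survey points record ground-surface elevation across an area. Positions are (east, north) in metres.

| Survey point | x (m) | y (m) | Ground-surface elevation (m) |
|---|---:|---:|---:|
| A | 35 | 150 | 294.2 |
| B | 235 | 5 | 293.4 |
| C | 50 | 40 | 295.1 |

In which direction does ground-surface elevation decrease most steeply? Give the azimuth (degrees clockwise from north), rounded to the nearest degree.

049°

Differences from A: to B (Δx, Δy, Δh) = (200, -145, -0.8); to C = (15, -110, +0.9).
Solve a·Δx + b·Δy = Δz: det = 200·(-110) − 15·(-145) = -19825.
∂z/∂x = [(-0.8)·(-110) − (+0.9)·(-145)] / -19825 = -0.01102
∂z/∂y = [200·(+0.9) − 15·(-0.8)] / -19825 = -0.009685
Steepest decrease is along −∇f: components (+0.01102 E, +0.009685 N).
Azimuth = atan2(+0.01102, +0.009685) = 48.7° ≈ 049°.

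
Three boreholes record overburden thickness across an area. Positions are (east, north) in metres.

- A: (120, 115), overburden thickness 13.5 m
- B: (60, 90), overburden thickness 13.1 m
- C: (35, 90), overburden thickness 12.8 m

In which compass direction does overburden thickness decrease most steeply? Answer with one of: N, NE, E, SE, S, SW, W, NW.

With d = a·x + b·y + c and A as origin, the differences give:
  (-60)·a + (-25)·b = -0.4
  (-85)·a + (-25)·b = -0.7
Eliminate b (×(-25) and ×(-25), subtract): -625·a = -7.50 → a = ∂d/∂x = +0.01200
Back-substitute: b = ∂d/∂y = -0.01280.
Steepest decrease is along −∇f = (-0.01200 E, +0.01280 N) → northwest.

NW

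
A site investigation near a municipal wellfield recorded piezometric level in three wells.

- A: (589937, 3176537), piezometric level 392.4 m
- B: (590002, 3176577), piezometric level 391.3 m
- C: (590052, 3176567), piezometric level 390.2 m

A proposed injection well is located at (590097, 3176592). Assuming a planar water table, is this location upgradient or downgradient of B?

downgradient

With h = a·x + b·y + c and A as origin, the differences give:
  65·a + 40·b = -1.1
  115·a + 30·b = -2.2
Eliminate b (×30 and ×40, subtract): -2650·a = 55.00 → a = ∂h/∂x = -0.02075
Back-substitute: b = ∂h/∂y = +0.006226.
Head at (590097, 3176592) = 392.4 + (-0.02075)·(160) + (+0.006226)·(55) = 389.42 m.
That is lower than the 391.3 m at B, so the point is downgradient.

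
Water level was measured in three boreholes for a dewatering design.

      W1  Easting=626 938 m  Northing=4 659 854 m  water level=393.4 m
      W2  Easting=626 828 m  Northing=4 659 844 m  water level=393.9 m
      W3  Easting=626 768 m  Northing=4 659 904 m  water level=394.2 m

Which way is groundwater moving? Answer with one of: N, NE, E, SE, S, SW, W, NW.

Taking W1 as reference: W2−W1 = (-110, -10, +0.5); W3−W1 = (-170, 50, +0.8).
Solve a·Δx + b·Δy = Δh: det = (-110)·50 − (-170)·(-10) = -7200.
∂h/∂x = [(+0.5)·50 − (+0.8)·(-10)] / -7200 = -0.004583
∂h/∂y = [(-110)·(+0.8) − (-170)·(+0.5)] / -7200 = +0.0004167
Flow = −∇h = (+0.004583 east, -0.0004167 north), which points east.

E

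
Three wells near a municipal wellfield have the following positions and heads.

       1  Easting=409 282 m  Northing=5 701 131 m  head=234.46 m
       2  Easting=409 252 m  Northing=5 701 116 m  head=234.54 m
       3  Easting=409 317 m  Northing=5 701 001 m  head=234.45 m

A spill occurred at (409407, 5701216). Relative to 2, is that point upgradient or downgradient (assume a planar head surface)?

downgradient

Three-point gradient (reference 1): Δ to 2 = (-30, -15, +0.08), Δ to 3 = (35, -130, -0.01).
∂h/∂x = -0.002384, ∂h/∂y = -0.0005650 (det = 4425).
Head at (409407, 5701216) = 234.46 + (-0.002384)·(125) + (-0.0005650)·(85) = 234.11 m.
That is lower than the 234.54 m at 2, so the point is downgradient.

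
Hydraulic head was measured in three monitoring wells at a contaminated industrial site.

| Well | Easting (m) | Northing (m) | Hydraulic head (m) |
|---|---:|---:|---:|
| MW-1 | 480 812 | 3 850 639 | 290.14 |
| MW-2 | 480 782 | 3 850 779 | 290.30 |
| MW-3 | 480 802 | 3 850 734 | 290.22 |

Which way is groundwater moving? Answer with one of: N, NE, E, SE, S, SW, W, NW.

E

With h = a·x + b·y + c and MW-1 as origin, the differences give:
  (-30)·a + 140·b = +0.16
  (-10)·a + 95·b = +0.08
Eliminate b (×95 and ×140, subtract): -1450·a = 4.000 → a = ∂h/∂x = -0.002759
Back-substitute: b = ∂h/∂y = +0.0005517.
Flow = −∇h = (+0.002759 east, -0.0005517 north), which points east.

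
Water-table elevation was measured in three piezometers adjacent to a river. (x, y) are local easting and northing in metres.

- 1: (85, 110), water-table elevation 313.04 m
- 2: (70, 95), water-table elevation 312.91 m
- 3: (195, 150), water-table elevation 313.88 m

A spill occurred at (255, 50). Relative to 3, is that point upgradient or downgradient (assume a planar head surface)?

upgradient

Three-point gradient (reference 1): Δ to 2 = (-15, -15, -0.13), Δ to 3 = (110, 40, +0.84).
∂h/∂x = +0.007048, ∂h/∂y = +0.001619 (det = 1050).
Head at (255, 50) = 313.04 + (+0.007048)·(170) + (+0.001619)·(-60) = 314.14 m.
That is higher than the 313.88 m at 3, so the point is upgradient.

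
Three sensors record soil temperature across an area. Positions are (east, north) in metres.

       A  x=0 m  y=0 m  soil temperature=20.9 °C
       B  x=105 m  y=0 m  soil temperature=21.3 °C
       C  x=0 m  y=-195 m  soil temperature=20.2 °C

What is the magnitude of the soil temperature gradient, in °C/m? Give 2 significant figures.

∂T/∂x = (21.3 − 20.9) / (105 − 0) = +0.003810
∂T/∂y = (20.2 − 20.9) / (-195 − 0) = +0.003590
|∇f| = √(0.003810² + 0.003590²) = 0.005235 °C/m

0.0052 °C/m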